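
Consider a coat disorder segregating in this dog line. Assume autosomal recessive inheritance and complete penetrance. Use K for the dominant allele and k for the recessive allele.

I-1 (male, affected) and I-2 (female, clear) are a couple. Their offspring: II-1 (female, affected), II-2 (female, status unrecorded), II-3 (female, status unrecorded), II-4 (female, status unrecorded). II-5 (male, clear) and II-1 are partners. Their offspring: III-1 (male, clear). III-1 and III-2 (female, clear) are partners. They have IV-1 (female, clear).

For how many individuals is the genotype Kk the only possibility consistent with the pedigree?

Obligate heterozygotes: I-2 is clear so carries K and passed k to II-1 (kk), so I-2 is Kk; III-1 is clear so carries K and received k from II-1 (kk), so III-1 is Kk.
Every other individual is either homozygous by phenotype or has at least one consistent homozygous assignment, so the count is 2.

2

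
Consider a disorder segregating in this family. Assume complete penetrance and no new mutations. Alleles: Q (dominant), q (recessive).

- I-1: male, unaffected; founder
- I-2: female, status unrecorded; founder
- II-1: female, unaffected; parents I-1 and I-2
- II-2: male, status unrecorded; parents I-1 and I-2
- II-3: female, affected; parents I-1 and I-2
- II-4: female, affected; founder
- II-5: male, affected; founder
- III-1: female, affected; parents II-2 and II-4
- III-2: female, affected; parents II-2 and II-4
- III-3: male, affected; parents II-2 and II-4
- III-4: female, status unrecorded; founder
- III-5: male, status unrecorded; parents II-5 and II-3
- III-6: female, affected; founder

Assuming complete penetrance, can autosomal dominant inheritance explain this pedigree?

A consistent assignment under autosomal dominant exists: I-1 qq, I-2 Qq, II-1 qq, II-2 Qq, II-3 Qq, II-4 QQ, II-5 QQ, III-1 QQ, III-2 QQ, III-3 QQ, III-4 QQ, III-5 QQ, III-6 QQ.
In this assignment every recorded phenotype matches its genotype and every non-founder's genotype is obtainable from its parents' genotypes, so the pedigree is consistent.

Yes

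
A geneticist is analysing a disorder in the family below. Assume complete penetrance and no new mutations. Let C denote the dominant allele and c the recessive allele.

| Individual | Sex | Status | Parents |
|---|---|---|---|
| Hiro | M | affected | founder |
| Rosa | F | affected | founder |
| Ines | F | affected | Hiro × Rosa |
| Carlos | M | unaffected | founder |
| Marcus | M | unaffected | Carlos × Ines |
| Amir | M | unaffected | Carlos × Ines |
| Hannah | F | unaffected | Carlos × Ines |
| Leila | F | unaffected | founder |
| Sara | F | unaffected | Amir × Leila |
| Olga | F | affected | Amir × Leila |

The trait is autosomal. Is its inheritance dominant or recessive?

Amir and Leila are both unaffected yet have an affected child Olga. Under dominance, an affected child requires at least one affected parent, so the trait cannot be dominant.

recessive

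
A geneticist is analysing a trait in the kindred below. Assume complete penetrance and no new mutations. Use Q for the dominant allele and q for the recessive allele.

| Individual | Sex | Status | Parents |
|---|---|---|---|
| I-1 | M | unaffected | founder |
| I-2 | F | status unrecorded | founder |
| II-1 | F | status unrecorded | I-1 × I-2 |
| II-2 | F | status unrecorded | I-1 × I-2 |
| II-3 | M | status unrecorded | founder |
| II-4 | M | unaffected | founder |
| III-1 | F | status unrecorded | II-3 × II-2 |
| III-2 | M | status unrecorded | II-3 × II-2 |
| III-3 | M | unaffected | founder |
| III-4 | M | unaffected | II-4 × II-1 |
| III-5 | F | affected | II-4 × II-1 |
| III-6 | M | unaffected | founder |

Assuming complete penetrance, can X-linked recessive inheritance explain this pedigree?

Under X-linked recessive, III-5 (affected, female) cannot arise from II-4 (unaffected) × II-1 (unrecorded).

No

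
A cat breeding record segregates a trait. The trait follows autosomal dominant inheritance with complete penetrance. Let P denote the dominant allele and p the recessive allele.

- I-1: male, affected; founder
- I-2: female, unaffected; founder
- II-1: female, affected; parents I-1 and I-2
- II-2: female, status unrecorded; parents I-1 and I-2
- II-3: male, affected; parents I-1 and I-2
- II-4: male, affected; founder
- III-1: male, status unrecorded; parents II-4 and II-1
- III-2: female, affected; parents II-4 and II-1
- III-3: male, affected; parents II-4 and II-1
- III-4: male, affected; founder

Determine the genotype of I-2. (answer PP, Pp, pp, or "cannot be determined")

I-2 is unaffected, so I-2 is pp.

pp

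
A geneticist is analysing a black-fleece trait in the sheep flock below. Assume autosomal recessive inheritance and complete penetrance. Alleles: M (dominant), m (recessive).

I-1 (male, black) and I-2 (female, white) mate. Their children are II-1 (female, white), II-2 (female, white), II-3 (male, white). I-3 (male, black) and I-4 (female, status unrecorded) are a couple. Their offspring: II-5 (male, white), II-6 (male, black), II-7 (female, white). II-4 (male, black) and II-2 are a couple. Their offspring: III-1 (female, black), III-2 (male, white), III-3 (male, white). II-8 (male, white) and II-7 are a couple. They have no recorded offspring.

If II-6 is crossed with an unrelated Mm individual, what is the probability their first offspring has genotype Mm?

II-6 is black, so II-6 is mm.
The cross gives 1/2 Mm : 1/2 mm, so P(offspring has genotype Mm) = 1/2.

1/2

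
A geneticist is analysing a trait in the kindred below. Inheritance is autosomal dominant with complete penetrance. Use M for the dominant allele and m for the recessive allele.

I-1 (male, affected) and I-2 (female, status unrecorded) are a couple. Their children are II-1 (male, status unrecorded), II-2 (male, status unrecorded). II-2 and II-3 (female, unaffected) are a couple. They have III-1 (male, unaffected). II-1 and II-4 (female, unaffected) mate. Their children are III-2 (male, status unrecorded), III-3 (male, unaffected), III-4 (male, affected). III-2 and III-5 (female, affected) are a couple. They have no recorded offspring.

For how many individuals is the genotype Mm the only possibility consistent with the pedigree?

Obligate heterozygotes: II-1 passed M to III-4 (Mm, whose m came from II-4) and passed m to III-3 (mm), so II-1 is Mm; III-4 is affected so carries M and received m from II-4 (mm), so III-4 is Mm.
Every other individual is either homozygous by phenotype or has at least one consistent homozygous assignment, so the count is 2.

2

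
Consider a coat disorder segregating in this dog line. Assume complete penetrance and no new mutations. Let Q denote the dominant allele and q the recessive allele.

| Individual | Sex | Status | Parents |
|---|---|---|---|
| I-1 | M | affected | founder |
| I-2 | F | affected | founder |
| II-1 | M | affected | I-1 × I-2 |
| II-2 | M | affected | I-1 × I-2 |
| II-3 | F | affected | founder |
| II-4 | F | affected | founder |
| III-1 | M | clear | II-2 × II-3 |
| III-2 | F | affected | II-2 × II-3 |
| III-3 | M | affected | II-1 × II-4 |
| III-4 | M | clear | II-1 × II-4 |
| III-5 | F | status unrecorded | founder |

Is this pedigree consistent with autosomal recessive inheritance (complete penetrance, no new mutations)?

No

Under autosomal recessive, III-1 (clear, male) cannot arise from II-2 (affected) × II-3 (affected).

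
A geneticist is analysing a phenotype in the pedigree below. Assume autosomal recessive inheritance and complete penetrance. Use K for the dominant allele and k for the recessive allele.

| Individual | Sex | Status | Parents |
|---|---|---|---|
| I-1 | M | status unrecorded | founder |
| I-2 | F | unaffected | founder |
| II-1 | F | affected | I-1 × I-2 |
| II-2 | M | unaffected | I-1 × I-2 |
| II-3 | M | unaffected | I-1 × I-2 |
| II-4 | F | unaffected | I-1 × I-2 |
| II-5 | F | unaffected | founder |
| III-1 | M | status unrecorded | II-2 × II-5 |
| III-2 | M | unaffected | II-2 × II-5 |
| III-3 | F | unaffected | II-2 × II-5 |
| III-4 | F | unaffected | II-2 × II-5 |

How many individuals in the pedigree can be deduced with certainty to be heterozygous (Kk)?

1

Obligate heterozygotes: I-2 is unaffected so carries K and passed k to II-1 (kk), so I-2 is Kk.
Every other individual is either homozygous by phenotype or has at least one consistent homozygous assignment, so the count is 1.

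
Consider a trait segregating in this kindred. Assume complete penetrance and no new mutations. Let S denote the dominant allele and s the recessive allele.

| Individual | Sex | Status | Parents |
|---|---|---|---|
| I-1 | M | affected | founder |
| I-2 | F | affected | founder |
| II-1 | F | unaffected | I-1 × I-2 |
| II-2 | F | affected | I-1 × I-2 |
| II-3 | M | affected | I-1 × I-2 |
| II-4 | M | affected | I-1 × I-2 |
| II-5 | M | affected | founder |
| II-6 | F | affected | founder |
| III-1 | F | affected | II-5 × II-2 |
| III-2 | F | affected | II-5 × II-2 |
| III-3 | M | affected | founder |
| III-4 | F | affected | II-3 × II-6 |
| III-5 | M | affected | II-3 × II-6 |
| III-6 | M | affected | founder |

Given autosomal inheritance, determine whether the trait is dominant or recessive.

I-1 and I-2 are both affected yet have an unaffected child II-1. Under a recessive model two affected parents are homozygous and every child would be affected, so the trait cannot be recessive.

dominant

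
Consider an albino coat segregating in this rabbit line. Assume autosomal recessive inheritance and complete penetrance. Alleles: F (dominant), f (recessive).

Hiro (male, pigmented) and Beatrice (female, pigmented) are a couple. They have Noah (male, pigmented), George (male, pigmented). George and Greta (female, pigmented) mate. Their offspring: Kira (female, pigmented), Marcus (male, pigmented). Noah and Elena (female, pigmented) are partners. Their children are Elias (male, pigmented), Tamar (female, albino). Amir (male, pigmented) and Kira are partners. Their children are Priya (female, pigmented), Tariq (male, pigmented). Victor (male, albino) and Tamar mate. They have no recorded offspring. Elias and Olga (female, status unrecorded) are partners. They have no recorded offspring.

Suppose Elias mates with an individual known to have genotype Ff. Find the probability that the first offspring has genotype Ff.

Noah is pigmented so carries F and passed f to Tamar (ff), so Noah is Ff.
Elena is pigmented so carries F and passed f to Tamar (ff), so Elena is Ff.
Elias is a pigmented offspring of Noah (Ff) × Elena (Ff), whose cross gives 1/4 FF : 1/2 Ff : 1/4 ff; conditioning on being pigmented, Elias is FF with probability 1/3, Ff with probability 2/3.
Summing over parental genotype combinations, P(offspring has genotype Ff) = 1/3·1/2 + 2/3·1/2 = 1/2.

1/2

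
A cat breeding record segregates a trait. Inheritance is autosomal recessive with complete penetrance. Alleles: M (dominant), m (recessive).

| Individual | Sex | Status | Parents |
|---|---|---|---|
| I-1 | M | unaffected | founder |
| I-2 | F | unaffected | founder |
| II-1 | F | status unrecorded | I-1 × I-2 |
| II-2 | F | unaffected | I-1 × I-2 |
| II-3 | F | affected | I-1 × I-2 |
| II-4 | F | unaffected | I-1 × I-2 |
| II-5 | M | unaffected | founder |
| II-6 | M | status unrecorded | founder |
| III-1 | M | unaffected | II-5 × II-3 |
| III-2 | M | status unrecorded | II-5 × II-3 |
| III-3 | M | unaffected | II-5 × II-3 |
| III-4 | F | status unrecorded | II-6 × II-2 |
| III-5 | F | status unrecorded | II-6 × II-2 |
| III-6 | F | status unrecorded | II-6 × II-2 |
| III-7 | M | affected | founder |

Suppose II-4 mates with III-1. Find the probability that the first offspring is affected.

1/6

I-1 is unaffected so carries M and passed m to II-3 (mm), so I-1 is Mm.
I-2 is unaffected so carries M and passed m to II-3 (mm), so I-2 is Mm.
II-4 is an unaffected offspring of I-1 (Mm) × I-2 (Mm), whose cross gives 1/4 MM : 1/2 Mm : 1/4 mm; conditioning on being unaffected, II-4 is MM with probability 1/3, Mm with probability 2/3.
III-1 is unaffected so carries M and received m from II-3 (mm), so III-1 is Mm.
Summing over parental genotype combinations, P(offspring is affected) = 2/3·1/4 = 1/6.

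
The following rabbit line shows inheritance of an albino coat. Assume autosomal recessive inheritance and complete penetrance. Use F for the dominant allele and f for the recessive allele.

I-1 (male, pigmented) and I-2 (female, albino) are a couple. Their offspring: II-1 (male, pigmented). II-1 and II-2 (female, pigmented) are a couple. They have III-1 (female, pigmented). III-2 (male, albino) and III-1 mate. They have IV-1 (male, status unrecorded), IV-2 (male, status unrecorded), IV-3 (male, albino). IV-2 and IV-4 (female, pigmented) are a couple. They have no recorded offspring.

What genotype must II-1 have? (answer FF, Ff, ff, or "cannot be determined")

Ff

From phenotype alone, II-1 is FF or Ff.
II-1 is pigmented so carries F and received f from I-2 (ff), so II-1 is Ff.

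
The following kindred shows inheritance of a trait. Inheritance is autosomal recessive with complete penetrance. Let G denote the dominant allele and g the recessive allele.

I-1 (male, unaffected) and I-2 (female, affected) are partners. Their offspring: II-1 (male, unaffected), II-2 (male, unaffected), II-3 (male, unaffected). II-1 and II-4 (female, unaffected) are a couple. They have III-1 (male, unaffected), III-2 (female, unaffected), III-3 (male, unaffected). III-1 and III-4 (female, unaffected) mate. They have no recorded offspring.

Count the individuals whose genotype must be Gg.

Obligate heterozygotes: II-1 is unaffected so carries G and received g from I-2 (gg), so II-1 is Gg; II-2 is unaffected so carries G and received g from I-2 (gg), so II-2 is Gg; II-3 is unaffected so carries G and received g from I-2 (gg), so II-3 is Gg.
Every other individual is either homozygous by phenotype or has at least one consistent homozygous assignment, so the count is 3.

3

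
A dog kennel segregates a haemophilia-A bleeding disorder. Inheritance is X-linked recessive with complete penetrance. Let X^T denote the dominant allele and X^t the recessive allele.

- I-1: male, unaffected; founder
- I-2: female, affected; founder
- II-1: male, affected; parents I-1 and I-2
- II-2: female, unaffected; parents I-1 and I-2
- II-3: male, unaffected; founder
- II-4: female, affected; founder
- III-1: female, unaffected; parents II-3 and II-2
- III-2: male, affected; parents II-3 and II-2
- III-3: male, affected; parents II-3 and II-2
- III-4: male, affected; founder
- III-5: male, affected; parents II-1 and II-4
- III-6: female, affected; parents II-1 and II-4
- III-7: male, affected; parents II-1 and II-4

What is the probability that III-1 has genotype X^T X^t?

1/2

II-3 is unaffected, so II-3 is X^T Y.
II-2 is unaffected so carries T and received t from I-2 (X^t X^t), so II-2 is X^T X^t.
Their cross gives offspring ratios 1/2 X^T X^T : 1/2 X^T X^t. Conditioning on III-1 being unaffected, P(X^T X^t) = 1/2 / 1 = 1/2.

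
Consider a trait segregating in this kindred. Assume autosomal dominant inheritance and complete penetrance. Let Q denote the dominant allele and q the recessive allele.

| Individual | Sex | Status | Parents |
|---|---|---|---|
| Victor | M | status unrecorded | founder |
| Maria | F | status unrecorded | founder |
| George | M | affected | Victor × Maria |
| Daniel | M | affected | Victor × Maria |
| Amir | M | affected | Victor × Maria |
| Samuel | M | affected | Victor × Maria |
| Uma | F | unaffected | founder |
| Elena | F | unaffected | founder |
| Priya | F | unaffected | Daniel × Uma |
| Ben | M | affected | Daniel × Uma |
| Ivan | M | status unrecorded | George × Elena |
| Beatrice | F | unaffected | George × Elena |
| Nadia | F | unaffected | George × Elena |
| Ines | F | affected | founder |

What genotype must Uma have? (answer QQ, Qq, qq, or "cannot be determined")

qq

Uma is unaffected, so Uma is qq.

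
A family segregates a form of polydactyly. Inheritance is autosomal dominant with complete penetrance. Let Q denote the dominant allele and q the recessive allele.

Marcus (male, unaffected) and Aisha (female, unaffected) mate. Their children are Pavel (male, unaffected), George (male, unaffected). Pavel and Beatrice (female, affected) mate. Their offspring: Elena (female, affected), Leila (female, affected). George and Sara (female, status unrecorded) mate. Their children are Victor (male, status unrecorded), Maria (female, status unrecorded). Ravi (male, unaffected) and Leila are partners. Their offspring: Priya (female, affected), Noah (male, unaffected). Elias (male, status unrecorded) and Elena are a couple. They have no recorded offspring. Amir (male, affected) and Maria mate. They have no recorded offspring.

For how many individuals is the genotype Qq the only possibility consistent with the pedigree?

Obligate heterozygotes: Elena is affected so carries Q and received q from Pavel (qq), so Elena is Qq; Leila is affected so carries Q and received q from Pavel (qq), so Leila is Qq; Priya is affected so carries Q and received q from Ravi (qq), so Priya is Qq.
Every other individual is either homozygous by phenotype or has at least one consistent homozygous assignment, so the count is 3.

3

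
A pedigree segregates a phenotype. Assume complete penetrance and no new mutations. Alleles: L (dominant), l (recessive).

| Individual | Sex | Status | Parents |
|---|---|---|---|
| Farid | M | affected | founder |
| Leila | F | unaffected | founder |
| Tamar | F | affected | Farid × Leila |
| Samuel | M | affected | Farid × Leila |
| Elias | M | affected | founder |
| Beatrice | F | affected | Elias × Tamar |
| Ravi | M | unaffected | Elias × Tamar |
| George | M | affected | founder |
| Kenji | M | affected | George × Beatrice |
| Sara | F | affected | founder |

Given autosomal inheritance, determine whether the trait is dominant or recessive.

dominant

Elias and Tamar are both affected yet have an unaffected child Ravi. Under a recessive model two affected parents are homozygous and every child would be affected, so the trait cannot be recessive.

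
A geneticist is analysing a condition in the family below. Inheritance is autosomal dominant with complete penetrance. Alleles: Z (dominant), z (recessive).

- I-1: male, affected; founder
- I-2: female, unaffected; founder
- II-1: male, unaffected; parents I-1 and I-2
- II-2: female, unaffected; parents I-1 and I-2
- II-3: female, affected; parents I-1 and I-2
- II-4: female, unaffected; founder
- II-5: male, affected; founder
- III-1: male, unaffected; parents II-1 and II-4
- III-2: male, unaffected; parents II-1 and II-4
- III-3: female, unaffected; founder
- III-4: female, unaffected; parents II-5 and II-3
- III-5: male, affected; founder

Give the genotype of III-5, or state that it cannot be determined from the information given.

III-5's phenotype allows ZZ or Zz, and no parent or child forces a single allele at both positions; consistent genotype assignments exist with III-5 as ZZ or Zz.

cannot be determined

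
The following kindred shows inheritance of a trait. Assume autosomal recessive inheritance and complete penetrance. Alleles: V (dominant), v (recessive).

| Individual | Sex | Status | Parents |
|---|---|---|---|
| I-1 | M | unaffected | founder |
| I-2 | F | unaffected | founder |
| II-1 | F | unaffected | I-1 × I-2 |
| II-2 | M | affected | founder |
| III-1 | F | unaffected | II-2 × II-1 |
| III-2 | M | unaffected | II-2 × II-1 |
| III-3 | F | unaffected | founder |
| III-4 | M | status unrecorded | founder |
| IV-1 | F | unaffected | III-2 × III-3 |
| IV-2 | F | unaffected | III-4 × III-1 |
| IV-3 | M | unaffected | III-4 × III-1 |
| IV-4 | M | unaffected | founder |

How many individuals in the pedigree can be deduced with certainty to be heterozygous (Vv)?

Obligate heterozygotes: III-1 is unaffected so carries V and received v from II-2 (vv), so III-1 is Vv; III-2 is unaffected so carries V and received v from II-2 (vv), so III-2 is Vv.
Every other individual is either homozygous by phenotype or has at least one consistent homozygous assignment, so the count is 2.

2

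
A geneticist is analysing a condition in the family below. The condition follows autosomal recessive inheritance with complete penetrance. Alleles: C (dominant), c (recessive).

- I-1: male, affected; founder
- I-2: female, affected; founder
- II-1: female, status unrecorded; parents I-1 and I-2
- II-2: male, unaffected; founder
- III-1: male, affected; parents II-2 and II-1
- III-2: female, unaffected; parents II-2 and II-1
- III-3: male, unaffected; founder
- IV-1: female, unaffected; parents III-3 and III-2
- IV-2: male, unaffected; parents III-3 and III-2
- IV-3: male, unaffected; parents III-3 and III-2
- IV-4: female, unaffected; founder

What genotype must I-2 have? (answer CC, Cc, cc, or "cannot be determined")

I-2 is affected, so I-2 is cc.

cc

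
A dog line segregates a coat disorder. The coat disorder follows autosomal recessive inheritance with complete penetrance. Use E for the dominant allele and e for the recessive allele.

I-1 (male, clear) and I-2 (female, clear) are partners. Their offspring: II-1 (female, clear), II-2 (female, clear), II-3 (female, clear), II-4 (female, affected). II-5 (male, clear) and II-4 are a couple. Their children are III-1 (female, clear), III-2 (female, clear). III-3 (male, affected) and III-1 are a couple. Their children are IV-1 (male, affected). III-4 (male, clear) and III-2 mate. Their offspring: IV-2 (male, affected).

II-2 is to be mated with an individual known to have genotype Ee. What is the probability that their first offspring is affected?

1/6

I-1 is clear so carries E and passed e to II-4 (ee), so I-1 is Ee.
I-2 is clear so carries E and passed e to II-4 (ee), so I-2 is Ee.
II-2 is a clear offspring of I-1 (Ee) × I-2 (Ee), whose cross gives 1/4 EE : 1/2 Ee : 1/4 ee; conditioning on being clear, II-2 is EE with probability 1/3, Ee with probability 2/3.
Summing over parental genotype combinations, P(offspring is affected) = 2/3·1/4 = 1/6.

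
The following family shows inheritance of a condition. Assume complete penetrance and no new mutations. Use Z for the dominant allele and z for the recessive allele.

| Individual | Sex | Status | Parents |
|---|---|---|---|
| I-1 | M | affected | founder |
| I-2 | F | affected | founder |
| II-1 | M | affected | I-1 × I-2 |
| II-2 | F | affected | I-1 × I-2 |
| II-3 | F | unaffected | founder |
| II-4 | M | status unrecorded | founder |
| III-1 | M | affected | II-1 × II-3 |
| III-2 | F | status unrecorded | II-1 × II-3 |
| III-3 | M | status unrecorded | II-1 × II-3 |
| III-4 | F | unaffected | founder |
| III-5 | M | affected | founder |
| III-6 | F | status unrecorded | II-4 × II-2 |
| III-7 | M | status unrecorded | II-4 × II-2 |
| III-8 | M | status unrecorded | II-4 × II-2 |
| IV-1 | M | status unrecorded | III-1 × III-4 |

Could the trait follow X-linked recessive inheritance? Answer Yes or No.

Yes

A consistent assignment under X-linked recessive exists: I-1 X^z Y, I-2 X^z X^z, II-1 X^z Y, II-2 X^z X^z, II-3 X^Z X^z, II-4 X^Z Y, III-1 X^z Y, III-2 X^Z X^z, III-3 X^Z Y, III-4 X^Z X^Z, III-5 X^z Y, III-6 X^Z X^z, III-7 X^z Y, III-8 X^z Y, IV-1 X^Z Y.
In this assignment every recorded phenotype matches its genotype and every non-founder's genotype is obtainable from its parents' genotypes, so the pedigree is consistent.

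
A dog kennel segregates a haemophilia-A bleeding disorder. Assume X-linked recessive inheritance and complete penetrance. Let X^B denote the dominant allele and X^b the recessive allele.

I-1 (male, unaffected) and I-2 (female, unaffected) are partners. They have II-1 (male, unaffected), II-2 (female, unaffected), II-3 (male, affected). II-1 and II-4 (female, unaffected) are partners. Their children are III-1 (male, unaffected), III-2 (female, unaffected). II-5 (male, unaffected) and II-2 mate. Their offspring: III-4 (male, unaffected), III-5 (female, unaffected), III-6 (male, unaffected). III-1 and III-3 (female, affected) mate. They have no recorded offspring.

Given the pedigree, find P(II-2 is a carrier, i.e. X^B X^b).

1/5

I-1 is unaffected, so I-1 is X^B Y.
I-2 is unaffected so carries B and passed b to II-3 (X^b Y), so I-2 is X^B X^b.
Their cross gives offspring ratios 1/2 X^B X^B : 1/2 X^B X^b. Conditioning on II-2 being unaffected, P(X^B X^b) = 1/2 / 1 = 1/2 before taking II-2's own offspring into account.
II-5 is unaffected, so II-5 is X^B Y.
Now use II-2's offspring. Probability of each recorded status — unaffected son III-4: 1/2 if II-2 is X^B X^b, 1 if X^B X^B; unaffected son III-6: 1/2 if II-2 is X^B X^b, 1 if X^B X^B. (III-5: equally likely either way, so uninformative.)
Bayes: P(X^B X^b) = 1/2·1/4 / (1/2·1/4 + 1/2·1) = 1/5.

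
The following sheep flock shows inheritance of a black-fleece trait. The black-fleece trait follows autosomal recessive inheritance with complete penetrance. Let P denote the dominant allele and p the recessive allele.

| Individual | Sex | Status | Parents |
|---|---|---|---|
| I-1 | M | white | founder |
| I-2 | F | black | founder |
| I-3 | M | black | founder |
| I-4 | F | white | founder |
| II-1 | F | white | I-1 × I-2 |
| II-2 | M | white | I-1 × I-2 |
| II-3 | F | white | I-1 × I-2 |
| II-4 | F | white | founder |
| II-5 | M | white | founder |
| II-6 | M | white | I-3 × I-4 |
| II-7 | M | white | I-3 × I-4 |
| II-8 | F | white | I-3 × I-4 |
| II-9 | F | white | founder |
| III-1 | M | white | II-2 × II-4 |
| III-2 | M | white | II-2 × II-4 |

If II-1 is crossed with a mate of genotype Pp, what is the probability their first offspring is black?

II-1 is white so carries P and received p from I-2 (pp), so II-1 is Pp.
The cross gives 1/4 PP : 1/2 Pp : 1/4 pp, so P(offspring is black) = 1/4.

1/4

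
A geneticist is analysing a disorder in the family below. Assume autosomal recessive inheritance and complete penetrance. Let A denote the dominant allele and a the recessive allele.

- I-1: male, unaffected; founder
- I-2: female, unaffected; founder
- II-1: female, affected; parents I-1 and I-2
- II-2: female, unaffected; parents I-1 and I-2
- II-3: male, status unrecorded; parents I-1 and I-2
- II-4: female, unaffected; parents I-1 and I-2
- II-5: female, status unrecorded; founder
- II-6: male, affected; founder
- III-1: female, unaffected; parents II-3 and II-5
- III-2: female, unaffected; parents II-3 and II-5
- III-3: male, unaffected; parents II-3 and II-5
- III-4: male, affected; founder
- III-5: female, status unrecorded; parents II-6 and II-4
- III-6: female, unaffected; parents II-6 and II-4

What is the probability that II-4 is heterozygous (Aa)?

1/2

I-1 is unaffected so carries A and passed a to II-1 (aa), so I-1 is Aa.
I-2 is unaffected so carries A and passed a to II-1 (aa), so I-2 is Aa.
Their cross gives offspring ratios 1/4 AA : 1/2 Aa : 1/4 aa. Conditioning on II-4 being unaffected, P(Aa) = 1/2 / 3/4 = 2/3 before taking II-4's own offspring into account.
II-6 is affected, so II-6 is aa.
Now use II-4's offspring. Probability of each recorded status — unaffected daughter III-6: 1/2 if II-4 is Aa, 1 if AA. (III-5: equally likely either way, so uninformative.)
Bayes: P(Aa) = 2/3·1/2 / (2/3·1/2 + 1/3·1) = 1/2.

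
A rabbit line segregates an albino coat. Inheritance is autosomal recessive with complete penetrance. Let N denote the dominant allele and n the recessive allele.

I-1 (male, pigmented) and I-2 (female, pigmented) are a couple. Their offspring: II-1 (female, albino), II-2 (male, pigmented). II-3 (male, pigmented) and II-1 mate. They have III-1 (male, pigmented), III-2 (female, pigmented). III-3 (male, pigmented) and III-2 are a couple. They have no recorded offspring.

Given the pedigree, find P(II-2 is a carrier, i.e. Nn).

I-1 is pigmented so carries N and passed n to II-1 (nn), so I-1 is Nn.
I-2 is pigmented so carries N and passed n to II-1 (nn), so I-2 is Nn.
Their cross gives offspring ratios 1/4 NN : 1/2 Nn : 1/4 nn. Conditioning on II-2 being pigmented, P(Nn) = 1/2 / 3/4 = 2/3.

2/3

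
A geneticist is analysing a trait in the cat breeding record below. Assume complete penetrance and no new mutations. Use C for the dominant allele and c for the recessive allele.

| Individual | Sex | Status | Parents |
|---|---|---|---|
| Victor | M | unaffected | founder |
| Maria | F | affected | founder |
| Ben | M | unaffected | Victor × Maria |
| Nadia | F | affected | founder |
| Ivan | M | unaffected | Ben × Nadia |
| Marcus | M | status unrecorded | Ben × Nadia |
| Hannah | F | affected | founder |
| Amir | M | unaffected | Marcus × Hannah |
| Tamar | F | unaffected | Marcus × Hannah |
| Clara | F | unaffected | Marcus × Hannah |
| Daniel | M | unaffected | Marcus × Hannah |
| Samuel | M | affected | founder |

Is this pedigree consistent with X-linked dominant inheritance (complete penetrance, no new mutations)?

A consistent assignment under X-linked dominant exists: Victor X^c Y, Maria X^C X^c, Ben X^c Y, Nadia X^C X^c, Ivan X^c Y, Marcus X^c Y, Hannah X^C X^c, Amir X^c Y, Tamar X^c X^c, Clara X^c X^c, Daniel X^c Y, Samuel X^C Y.
In this assignment every recorded phenotype matches its genotype and every non-founder's genotype is obtainable from its parents' genotypes, so the pedigree is consistent.

Yes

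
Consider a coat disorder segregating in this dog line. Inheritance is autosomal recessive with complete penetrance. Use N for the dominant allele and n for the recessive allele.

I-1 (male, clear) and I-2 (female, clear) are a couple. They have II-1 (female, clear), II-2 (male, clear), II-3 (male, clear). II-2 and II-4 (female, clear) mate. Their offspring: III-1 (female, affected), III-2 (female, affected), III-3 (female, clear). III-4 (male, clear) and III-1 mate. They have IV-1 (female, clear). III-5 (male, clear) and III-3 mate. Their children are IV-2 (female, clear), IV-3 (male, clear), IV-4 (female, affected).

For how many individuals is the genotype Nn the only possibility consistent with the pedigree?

5

Obligate heterozygotes: II-2 is clear so carries N and passed n to III-1 (nn), so II-2 is Nn; II-4 is clear so carries N and passed n to III-1 (nn), so II-4 is Nn; III-3 is clear so carries N and passed n to IV-4 (nn), so III-3 is Nn; III-5 is clear so carries N and passed n to IV-4 (nn), so III-5 is Nn; IV-1 is clear so carries N and received n from III-1 (nn), so IV-1 is Nn.
Every other individual is either homozygous by phenotype or has at least one consistent homozygous assignment, so the count is 5.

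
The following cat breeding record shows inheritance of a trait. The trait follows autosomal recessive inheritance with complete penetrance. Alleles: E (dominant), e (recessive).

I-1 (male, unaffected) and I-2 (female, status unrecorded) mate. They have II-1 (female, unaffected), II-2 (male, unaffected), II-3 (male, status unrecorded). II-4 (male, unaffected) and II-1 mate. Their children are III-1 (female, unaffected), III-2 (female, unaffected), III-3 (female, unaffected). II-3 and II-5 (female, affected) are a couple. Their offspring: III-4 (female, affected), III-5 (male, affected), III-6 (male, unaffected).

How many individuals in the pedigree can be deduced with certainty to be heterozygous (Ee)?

2

Obligate heterozygotes: II-3 passed E to III-6 (Ee, whose e came from II-5) and passed e to III-4 (ee), so II-3 is Ee; III-6 is unaffected so carries E and received e from II-5 (ee), so III-6 is Ee.
Every other individual is either homozygous by phenotype or has at least one consistent homozygous assignment, so the count is 2.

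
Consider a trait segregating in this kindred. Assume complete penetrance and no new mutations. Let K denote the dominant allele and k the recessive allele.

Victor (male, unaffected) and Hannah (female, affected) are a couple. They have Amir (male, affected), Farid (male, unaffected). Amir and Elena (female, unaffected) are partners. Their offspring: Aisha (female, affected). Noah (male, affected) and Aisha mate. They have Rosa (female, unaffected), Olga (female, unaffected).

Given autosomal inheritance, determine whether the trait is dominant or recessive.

dominant

Noah and Aisha are both affected yet have an unaffected child Rosa. Under a recessive model two affected parents are homozygous and every child would be affected, so the trait cannot be recessive.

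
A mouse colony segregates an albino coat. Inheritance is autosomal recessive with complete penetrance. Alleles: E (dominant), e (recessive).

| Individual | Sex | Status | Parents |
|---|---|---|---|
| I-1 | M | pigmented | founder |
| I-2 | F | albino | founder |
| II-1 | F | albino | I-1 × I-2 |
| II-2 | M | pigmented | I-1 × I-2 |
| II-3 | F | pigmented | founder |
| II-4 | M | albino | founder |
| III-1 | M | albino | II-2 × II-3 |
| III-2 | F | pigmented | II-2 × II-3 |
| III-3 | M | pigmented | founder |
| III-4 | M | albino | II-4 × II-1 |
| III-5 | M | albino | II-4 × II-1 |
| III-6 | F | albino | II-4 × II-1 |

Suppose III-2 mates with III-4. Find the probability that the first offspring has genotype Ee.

2/3

II-2 is pigmented so carries E and received e from I-2 (ee), so II-2 is Ee.
II-3 is pigmented so carries E and passed e to III-1 (ee), so II-3 is Ee.
III-2 is a pigmented offspring of II-2 (Ee) × II-3 (Ee), whose cross gives 1/4 EE : 1/2 Ee : 1/4 ee; conditioning on being pigmented, III-2 is EE with probability 1/3, Ee with probability 2/3.
III-4 is albino, so III-4 is ee.
Summing over parental genotype combinations, P(offspring has genotype Ee) = 1/3·1 + 2/3·1/2 = 2/3.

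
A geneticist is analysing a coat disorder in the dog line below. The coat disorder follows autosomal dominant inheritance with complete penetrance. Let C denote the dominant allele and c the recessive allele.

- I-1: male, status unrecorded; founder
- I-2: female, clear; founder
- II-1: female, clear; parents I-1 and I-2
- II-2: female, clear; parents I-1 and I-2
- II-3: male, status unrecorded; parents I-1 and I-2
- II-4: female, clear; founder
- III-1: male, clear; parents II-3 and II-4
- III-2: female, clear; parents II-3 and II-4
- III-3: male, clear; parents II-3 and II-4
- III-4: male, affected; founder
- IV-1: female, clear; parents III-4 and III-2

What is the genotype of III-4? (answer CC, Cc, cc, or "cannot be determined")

Cc

From phenotype alone, III-4 is CC or Cc.
III-4 is affected so carries C and passed c to IV-1 (cc), so III-4 is Cc.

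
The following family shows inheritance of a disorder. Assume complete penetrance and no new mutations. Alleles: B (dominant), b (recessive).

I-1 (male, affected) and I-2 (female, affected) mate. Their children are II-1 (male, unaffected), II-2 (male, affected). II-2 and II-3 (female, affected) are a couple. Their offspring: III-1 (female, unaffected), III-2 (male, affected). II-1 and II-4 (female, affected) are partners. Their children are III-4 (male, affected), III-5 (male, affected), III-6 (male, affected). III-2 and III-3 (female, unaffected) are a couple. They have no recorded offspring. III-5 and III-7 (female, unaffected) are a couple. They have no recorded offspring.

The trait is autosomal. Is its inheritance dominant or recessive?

I-1 and I-2 are both affected yet have an unaffected child II-1. Under a recessive model two affected parents are homozygous and every child would be affected, so the trait cannot be recessive.

dominant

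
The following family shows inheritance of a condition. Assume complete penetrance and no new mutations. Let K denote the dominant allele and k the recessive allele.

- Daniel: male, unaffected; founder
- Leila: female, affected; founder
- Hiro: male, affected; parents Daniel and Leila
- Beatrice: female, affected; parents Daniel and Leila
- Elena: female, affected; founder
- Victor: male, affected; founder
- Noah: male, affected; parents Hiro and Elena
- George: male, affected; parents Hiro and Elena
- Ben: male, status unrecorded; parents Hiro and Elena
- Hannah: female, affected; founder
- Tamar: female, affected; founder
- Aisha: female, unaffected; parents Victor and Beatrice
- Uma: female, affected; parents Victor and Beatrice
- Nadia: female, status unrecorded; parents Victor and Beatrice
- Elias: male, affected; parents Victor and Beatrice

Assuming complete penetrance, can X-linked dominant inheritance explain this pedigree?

No

Under X-linked dominant, Aisha (unaffected, female) cannot arise from Victor (affected) × Beatrice (affected).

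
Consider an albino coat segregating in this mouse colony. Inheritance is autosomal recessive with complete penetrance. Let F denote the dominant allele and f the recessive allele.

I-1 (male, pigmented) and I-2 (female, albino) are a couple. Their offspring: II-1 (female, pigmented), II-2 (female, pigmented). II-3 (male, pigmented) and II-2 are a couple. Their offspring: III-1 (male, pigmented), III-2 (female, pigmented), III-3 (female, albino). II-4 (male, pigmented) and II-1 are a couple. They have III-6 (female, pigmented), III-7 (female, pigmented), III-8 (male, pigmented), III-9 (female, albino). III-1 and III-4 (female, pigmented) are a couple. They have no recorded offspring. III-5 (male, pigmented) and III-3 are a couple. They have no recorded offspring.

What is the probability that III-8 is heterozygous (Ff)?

II-4 is pigmented so carries F and passed f to III-9 (ff), so II-4 is Ff.
II-1 is pigmented so carries F and received f from I-2 (ff), so II-1 is Ff.
Their cross gives offspring ratios 1/4 FF : 1/2 Ff : 1/4 ff. Conditioning on III-8 being pigmented, P(Ff) = 1/2 / 3/4 = 2/3.

2/3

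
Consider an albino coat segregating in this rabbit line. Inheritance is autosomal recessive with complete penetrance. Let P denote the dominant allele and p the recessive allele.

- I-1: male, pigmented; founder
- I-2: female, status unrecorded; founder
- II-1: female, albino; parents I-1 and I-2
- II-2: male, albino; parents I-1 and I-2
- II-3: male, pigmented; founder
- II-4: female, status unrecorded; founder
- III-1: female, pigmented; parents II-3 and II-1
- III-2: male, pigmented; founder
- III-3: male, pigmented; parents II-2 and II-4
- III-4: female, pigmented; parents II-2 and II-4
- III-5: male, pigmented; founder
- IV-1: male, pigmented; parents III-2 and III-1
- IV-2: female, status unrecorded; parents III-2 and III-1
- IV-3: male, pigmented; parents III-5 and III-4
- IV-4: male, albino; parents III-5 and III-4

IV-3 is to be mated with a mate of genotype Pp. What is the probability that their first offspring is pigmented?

III-5 is pigmented so carries P and passed p to IV-4 (pp), so III-5 is Pp.
III-4 is pigmented so carries P and received p from II-2 (pp), so III-4 is Pp.
IV-3 is a pigmented offspring of III-5 (Pp) × III-4 (Pp), whose cross gives 1/4 PP : 1/2 Pp : 1/4 pp; conditioning on being pigmented, IV-3 is PP with probability 1/3, Pp with probability 2/3.
Summing over parental genotype combinations, P(offspring is pigmented) = 1/3·1 + 2/3·3/4 = 5/6.

5/6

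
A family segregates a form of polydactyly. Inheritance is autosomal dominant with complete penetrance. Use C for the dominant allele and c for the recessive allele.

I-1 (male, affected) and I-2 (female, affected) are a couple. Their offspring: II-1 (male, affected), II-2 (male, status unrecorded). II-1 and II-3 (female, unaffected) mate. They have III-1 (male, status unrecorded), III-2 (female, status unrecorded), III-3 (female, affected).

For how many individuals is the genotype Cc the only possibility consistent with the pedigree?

1

Obligate heterozygotes: III-3 is affected so carries C and received c from II-3 (cc), so III-3 is Cc.
Every other individual is either homozygous by phenotype or has at least one consistent homozygous assignment, so the count is 1.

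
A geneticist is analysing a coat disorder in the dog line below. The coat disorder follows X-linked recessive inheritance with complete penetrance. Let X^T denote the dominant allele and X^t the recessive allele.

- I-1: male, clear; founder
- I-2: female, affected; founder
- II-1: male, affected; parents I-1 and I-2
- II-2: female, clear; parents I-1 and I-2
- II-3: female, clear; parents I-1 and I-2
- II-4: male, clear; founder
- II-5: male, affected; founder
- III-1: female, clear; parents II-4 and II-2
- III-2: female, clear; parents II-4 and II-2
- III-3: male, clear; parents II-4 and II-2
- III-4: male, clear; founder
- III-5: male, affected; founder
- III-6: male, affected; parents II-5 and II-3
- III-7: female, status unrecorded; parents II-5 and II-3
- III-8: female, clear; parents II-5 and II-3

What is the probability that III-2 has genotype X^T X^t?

II-4 is clear, so II-4 is X^T Y.
II-2 is clear so carries T and received t from I-2 (X^t X^t), so II-2 is X^T X^t.
Their cross gives offspring ratios 1/2 X^T X^T : 1/2 X^T X^t. Conditioning on III-2 being clear, P(X^T X^t) = 1/2 / 1 = 1/2.

1/2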